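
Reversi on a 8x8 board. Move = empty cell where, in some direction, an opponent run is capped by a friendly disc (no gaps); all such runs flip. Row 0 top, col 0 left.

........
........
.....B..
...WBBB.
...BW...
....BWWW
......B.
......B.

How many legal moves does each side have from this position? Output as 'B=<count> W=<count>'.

Answer: B=6 W=8

Derivation:
-- B to move --
(2,2): flips 3 -> legal
(2,3): flips 1 -> legal
(2,4): no bracket -> illegal
(3,2): flips 1 -> legal
(4,2): no bracket -> illegal
(4,5): flips 1 -> legal
(4,6): flips 1 -> legal
(4,7): no bracket -> illegal
(5,3): flips 1 -> legal
(6,4): no bracket -> illegal
(6,5): no bracket -> illegal
(6,7): no bracket -> illegal
B mobility = 6
-- W to move --
(1,4): no bracket -> illegal
(1,5): no bracket -> illegal
(1,6): no bracket -> illegal
(2,3): no bracket -> illegal
(2,4): flips 1 -> legal
(2,6): flips 1 -> legal
(2,7): no bracket -> illegal
(3,2): no bracket -> illegal
(3,7): flips 3 -> legal
(4,2): flips 1 -> legal
(4,5): no bracket -> illegal
(4,6): no bracket -> illegal
(4,7): no bracket -> illegal
(5,2): no bracket -> illegal
(5,3): flips 2 -> legal
(6,3): no bracket -> illegal
(6,4): flips 1 -> legal
(6,5): no bracket -> illegal
(6,7): no bracket -> illegal
(7,5): flips 1 -> legal
(7,7): flips 1 -> legal
W mobility = 8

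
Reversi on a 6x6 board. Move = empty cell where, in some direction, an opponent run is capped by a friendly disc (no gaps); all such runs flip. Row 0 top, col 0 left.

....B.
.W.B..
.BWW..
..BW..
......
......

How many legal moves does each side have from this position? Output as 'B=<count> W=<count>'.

-- B to move --
(0,0): no bracket -> illegal
(0,1): flips 1 -> legal
(0,2): no bracket -> illegal
(1,0): no bracket -> illegal
(1,2): flips 1 -> legal
(1,4): flips 1 -> legal
(2,0): no bracket -> illegal
(2,4): flips 2 -> legal
(3,1): flips 1 -> legal
(3,4): flips 1 -> legal
(4,2): no bracket -> illegal
(4,3): flips 2 -> legal
(4,4): no bracket -> illegal
B mobility = 7
-- W to move --
(0,2): no bracket -> illegal
(0,3): flips 1 -> legal
(0,5): no bracket -> illegal
(1,0): no bracket -> illegal
(1,2): no bracket -> illegal
(1,4): no bracket -> illegal
(1,5): no bracket -> illegal
(2,0): flips 1 -> legal
(2,4): no bracket -> illegal
(3,0): no bracket -> illegal
(3,1): flips 2 -> legal
(4,1): flips 1 -> legal
(4,2): flips 1 -> legal
(4,3): no bracket -> illegal
W mobility = 5

Answer: B=7 W=5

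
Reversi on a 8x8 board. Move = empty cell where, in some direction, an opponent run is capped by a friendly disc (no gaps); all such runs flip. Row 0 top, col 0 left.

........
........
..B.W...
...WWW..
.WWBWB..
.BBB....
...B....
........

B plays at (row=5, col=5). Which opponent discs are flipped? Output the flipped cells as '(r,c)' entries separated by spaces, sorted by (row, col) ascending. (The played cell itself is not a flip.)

Dir NW: opp run (4,4) (3,3) capped by B -> flip
Dir N: first cell 'B' (not opp) -> no flip
Dir NE: first cell '.' (not opp) -> no flip
Dir W: first cell '.' (not opp) -> no flip
Dir E: first cell '.' (not opp) -> no flip
Dir SW: first cell '.' (not opp) -> no flip
Dir S: first cell '.' (not opp) -> no flip
Dir SE: first cell '.' (not opp) -> no flip

Answer: (3,3) (4,4)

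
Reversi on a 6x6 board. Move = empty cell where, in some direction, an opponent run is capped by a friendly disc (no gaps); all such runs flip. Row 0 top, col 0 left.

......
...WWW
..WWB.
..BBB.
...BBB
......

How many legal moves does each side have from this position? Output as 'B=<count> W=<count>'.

Answer: B=7 W=7

Derivation:
-- B to move --
(0,2): flips 1 -> legal
(0,3): flips 2 -> legal
(0,4): flips 1 -> legal
(0,5): flips 2 -> legal
(1,1): flips 1 -> legal
(1,2): flips 2 -> legal
(2,1): flips 2 -> legal
(2,5): no bracket -> illegal
(3,1): no bracket -> illegal
B mobility = 7
-- W to move --
(2,1): no bracket -> illegal
(2,5): flips 1 -> legal
(3,1): no bracket -> illegal
(3,5): flips 1 -> legal
(4,1): flips 1 -> legal
(4,2): flips 3 -> legal
(5,2): no bracket -> illegal
(5,3): flips 2 -> legal
(5,4): flips 3 -> legal
(5,5): flips 2 -> legal
W mobility = 7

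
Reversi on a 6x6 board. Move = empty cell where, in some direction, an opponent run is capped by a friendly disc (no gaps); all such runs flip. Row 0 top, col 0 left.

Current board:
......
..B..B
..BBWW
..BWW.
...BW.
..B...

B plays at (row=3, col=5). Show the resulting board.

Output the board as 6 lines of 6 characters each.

Answer: ......
..B..B
..BBWB
..BBBB
...BW.
..B...

Derivation:
Place B at (3,5); scan 8 dirs for brackets.
Dir NW: opp run (2,4), next='.' -> no flip
Dir N: opp run (2,5) capped by B -> flip
Dir NE: edge -> no flip
Dir W: opp run (3,4) (3,3) capped by B -> flip
Dir E: edge -> no flip
Dir SW: opp run (4,4), next='.' -> no flip
Dir S: first cell '.' (not opp) -> no flip
Dir SE: edge -> no flip
All flips: (2,5) (3,3) (3,4)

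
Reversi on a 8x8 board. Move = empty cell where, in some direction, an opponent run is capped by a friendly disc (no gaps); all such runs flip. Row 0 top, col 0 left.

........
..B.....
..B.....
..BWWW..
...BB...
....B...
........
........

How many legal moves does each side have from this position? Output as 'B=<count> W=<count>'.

-- B to move --
(2,3): flips 1 -> legal
(2,4): flips 1 -> legal
(2,5): flips 1 -> legal
(2,6): flips 1 -> legal
(3,6): flips 3 -> legal
(4,2): no bracket -> illegal
(4,5): no bracket -> illegal
(4,6): no bracket -> illegal
B mobility = 5
-- W to move --
(0,1): no bracket -> illegal
(0,2): no bracket -> illegal
(0,3): no bracket -> illegal
(1,1): flips 1 -> legal
(1,3): no bracket -> illegal
(2,1): no bracket -> illegal
(2,3): no bracket -> illegal
(3,1): flips 1 -> legal
(4,1): no bracket -> illegal
(4,2): no bracket -> illegal
(4,5): no bracket -> illegal
(5,2): flips 1 -> legal
(5,3): flips 2 -> legal
(5,5): flips 1 -> legal
(6,3): no bracket -> illegal
(6,4): flips 2 -> legal
(6,5): no bracket -> illegal
W mobility = 6

Answer: B=5 W=6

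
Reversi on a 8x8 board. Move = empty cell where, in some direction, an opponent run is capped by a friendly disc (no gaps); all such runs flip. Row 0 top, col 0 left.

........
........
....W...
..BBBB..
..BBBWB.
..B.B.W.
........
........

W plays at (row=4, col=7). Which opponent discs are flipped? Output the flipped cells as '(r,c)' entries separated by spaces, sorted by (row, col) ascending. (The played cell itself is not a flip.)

Answer: (4,6)

Derivation:
Dir NW: first cell '.' (not opp) -> no flip
Dir N: first cell '.' (not opp) -> no flip
Dir NE: edge -> no flip
Dir W: opp run (4,6) capped by W -> flip
Dir E: edge -> no flip
Dir SW: first cell 'W' (not opp) -> no flip
Dir S: first cell '.' (not opp) -> no flip
Dir SE: edge -> no flip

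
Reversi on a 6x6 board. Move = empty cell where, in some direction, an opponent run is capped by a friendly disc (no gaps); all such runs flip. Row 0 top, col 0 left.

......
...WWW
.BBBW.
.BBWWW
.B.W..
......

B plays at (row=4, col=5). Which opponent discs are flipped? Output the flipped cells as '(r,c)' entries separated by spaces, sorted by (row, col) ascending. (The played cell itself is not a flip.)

Answer: (3,4)

Derivation:
Dir NW: opp run (3,4) capped by B -> flip
Dir N: opp run (3,5), next='.' -> no flip
Dir NE: edge -> no flip
Dir W: first cell '.' (not opp) -> no flip
Dir E: edge -> no flip
Dir SW: first cell '.' (not opp) -> no flip
Dir S: first cell '.' (not opp) -> no flip
Dir SE: edge -> no flip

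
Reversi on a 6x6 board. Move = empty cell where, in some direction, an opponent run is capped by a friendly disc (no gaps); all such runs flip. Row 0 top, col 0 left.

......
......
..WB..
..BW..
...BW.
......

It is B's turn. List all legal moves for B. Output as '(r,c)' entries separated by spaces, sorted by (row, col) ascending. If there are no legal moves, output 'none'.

(1,1): no bracket -> illegal
(1,2): flips 1 -> legal
(1,3): no bracket -> illegal
(2,1): flips 1 -> legal
(2,4): no bracket -> illegal
(3,1): no bracket -> illegal
(3,4): flips 1 -> legal
(3,5): no bracket -> illegal
(4,2): no bracket -> illegal
(4,5): flips 1 -> legal
(5,3): no bracket -> illegal
(5,4): no bracket -> illegal
(5,5): no bracket -> illegal

Answer: (1,2) (2,1) (3,4) (4,5)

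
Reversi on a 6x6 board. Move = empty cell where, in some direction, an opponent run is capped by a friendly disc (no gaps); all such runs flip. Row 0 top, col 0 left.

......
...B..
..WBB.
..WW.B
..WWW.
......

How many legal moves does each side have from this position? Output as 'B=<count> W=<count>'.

-- B to move --
(1,1): no bracket -> illegal
(1,2): no bracket -> illegal
(2,1): flips 1 -> legal
(3,1): flips 1 -> legal
(3,4): no bracket -> illegal
(4,1): flips 1 -> legal
(4,5): no bracket -> illegal
(5,1): flips 2 -> legal
(5,2): no bracket -> illegal
(5,3): flips 3 -> legal
(5,4): no bracket -> illegal
(5,5): no bracket -> illegal
B mobility = 5
-- W to move --
(0,2): no bracket -> illegal
(0,3): flips 2 -> legal
(0,4): flips 1 -> legal
(1,2): no bracket -> illegal
(1,4): flips 1 -> legal
(1,5): flips 1 -> legal
(2,5): flips 2 -> legal
(3,4): no bracket -> illegal
(4,5): no bracket -> illegal
W mobility = 5

Answer: B=5 W=5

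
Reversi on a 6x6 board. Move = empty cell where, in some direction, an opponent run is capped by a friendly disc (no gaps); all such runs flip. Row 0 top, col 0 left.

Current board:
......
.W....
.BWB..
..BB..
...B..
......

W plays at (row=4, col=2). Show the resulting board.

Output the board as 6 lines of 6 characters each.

Answer: ......
.W....
.BWB..
..WB..
..WB..
......

Derivation:
Place W at (4,2); scan 8 dirs for brackets.
Dir NW: first cell '.' (not opp) -> no flip
Dir N: opp run (3,2) capped by W -> flip
Dir NE: opp run (3,3), next='.' -> no flip
Dir W: first cell '.' (not opp) -> no flip
Dir E: opp run (4,3), next='.' -> no flip
Dir SW: first cell '.' (not opp) -> no flip
Dir S: first cell '.' (not opp) -> no flip
Dir SE: first cell '.' (not opp) -> no flip
All flips: (3,2)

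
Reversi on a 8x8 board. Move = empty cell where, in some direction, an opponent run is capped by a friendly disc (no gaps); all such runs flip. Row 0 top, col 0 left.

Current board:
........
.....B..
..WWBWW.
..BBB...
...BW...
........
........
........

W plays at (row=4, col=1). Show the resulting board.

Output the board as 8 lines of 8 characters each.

Answer: ........
.....B..
..WWBWW.
..WBB...
.W.BW...
........
........
........

Derivation:
Place W at (4,1); scan 8 dirs for brackets.
Dir NW: first cell '.' (not opp) -> no flip
Dir N: first cell '.' (not opp) -> no flip
Dir NE: opp run (3,2) capped by W -> flip
Dir W: first cell '.' (not opp) -> no flip
Dir E: first cell '.' (not opp) -> no flip
Dir SW: first cell '.' (not opp) -> no flip
Dir S: first cell '.' (not opp) -> no flip
Dir SE: first cell '.' (not opp) -> no flip
All flips: (3,2)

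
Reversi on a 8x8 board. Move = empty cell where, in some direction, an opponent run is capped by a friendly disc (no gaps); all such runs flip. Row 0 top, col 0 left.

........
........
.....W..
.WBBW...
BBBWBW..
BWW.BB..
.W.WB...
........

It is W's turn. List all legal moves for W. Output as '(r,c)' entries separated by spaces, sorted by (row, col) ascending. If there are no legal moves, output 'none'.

Answer: (2,1) (2,2) (2,3) (2,4) (3,0) (5,3) (6,5) (7,4)

Derivation:
(2,1): flips 1 -> legal
(2,2): flips 2 -> legal
(2,3): flips 1 -> legal
(2,4): flips 2 -> legal
(3,0): flips 1 -> legal
(3,5): no bracket -> illegal
(4,6): no bracket -> illegal
(5,3): flips 1 -> legal
(5,6): no bracket -> illegal
(6,0): no bracket -> illegal
(6,5): flips 3 -> legal
(6,6): no bracket -> illegal
(7,3): no bracket -> illegal
(7,4): flips 3 -> legal
(7,5): no bracket -> illegal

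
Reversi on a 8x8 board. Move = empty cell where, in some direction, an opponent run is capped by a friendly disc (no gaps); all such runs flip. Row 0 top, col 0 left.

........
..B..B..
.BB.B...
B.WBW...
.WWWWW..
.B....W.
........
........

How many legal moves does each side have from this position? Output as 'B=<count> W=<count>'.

-- B to move --
(2,3): no bracket -> illegal
(2,5): no bracket -> illegal
(3,1): flips 2 -> legal
(3,5): flips 1 -> legal
(3,6): no bracket -> illegal
(4,0): no bracket -> illegal
(4,6): no bracket -> illegal
(4,7): no bracket -> illegal
(5,0): no bracket -> illegal
(5,2): flips 3 -> legal
(5,3): flips 1 -> legal
(5,4): flips 4 -> legal
(5,5): flips 1 -> legal
(5,7): no bracket -> illegal
(6,5): no bracket -> illegal
(6,6): no bracket -> illegal
(6,7): no bracket -> illegal
B mobility = 6
-- W to move --
(0,1): no bracket -> illegal
(0,2): flips 2 -> legal
(0,3): no bracket -> illegal
(0,4): no bracket -> illegal
(0,5): no bracket -> illegal
(0,6): flips 3 -> legal
(1,0): flips 1 -> legal
(1,1): flips 2 -> legal
(1,3): no bracket -> illegal
(1,4): flips 1 -> legal
(1,6): no bracket -> illegal
(2,0): no bracket -> illegal
(2,3): flips 1 -> legal
(2,5): no bracket -> illegal
(2,6): no bracket -> illegal
(3,1): no bracket -> illegal
(3,5): no bracket -> illegal
(4,0): no bracket -> illegal
(5,0): no bracket -> illegal
(5,2): no bracket -> illegal
(6,0): flips 1 -> legal
(6,1): flips 1 -> legal
(6,2): no bracket -> illegal
W mobility = 8

Answer: B=6 W=8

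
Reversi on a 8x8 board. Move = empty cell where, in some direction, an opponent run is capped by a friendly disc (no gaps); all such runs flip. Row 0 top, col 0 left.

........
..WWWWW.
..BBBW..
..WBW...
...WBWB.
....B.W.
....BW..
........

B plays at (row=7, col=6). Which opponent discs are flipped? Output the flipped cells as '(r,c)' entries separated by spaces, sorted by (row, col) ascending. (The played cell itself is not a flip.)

Answer: (6,5)

Derivation:
Dir NW: opp run (6,5) capped by B -> flip
Dir N: first cell '.' (not opp) -> no flip
Dir NE: first cell '.' (not opp) -> no flip
Dir W: first cell '.' (not opp) -> no flip
Dir E: first cell '.' (not opp) -> no flip
Dir SW: edge -> no flip
Dir S: edge -> no flip
Dir SE: edge -> no flip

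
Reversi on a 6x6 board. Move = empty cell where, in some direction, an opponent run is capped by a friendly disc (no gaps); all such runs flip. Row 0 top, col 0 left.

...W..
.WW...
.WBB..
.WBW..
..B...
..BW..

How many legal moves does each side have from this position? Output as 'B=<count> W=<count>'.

Answer: B=12 W=5

Derivation:
-- B to move --
(0,0): flips 1 -> legal
(0,1): flips 1 -> legal
(0,2): flips 1 -> legal
(0,4): no bracket -> illegal
(1,0): flips 1 -> legal
(1,3): no bracket -> illegal
(1,4): no bracket -> illegal
(2,0): flips 2 -> legal
(2,4): flips 1 -> legal
(3,0): flips 1 -> legal
(3,4): flips 1 -> legal
(4,0): flips 1 -> legal
(4,1): no bracket -> illegal
(4,3): flips 1 -> legal
(4,4): flips 1 -> legal
(5,4): flips 1 -> legal
B mobility = 12
-- W to move --
(1,3): flips 2 -> legal
(1,4): no bracket -> illegal
(2,4): flips 2 -> legal
(3,4): flips 1 -> legal
(4,1): no bracket -> illegal
(4,3): flips 1 -> legal
(5,1): flips 2 -> legal
W mobility = 5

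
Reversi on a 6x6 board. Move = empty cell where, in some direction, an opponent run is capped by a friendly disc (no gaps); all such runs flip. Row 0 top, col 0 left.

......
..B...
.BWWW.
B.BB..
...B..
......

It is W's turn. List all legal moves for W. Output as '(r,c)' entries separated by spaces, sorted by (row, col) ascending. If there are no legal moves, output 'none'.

(0,1): flips 1 -> legal
(0,2): flips 1 -> legal
(0,3): no bracket -> illegal
(1,0): no bracket -> illegal
(1,1): no bracket -> illegal
(1,3): no bracket -> illegal
(2,0): flips 1 -> legal
(3,1): no bracket -> illegal
(3,4): no bracket -> illegal
(4,0): no bracket -> illegal
(4,1): flips 1 -> legal
(4,2): flips 2 -> legal
(4,4): flips 1 -> legal
(5,2): no bracket -> illegal
(5,3): flips 2 -> legal
(5,4): no bracket -> illegal

Answer: (0,1) (0,2) (2,0) (4,1) (4,2) (4,4) (5,3)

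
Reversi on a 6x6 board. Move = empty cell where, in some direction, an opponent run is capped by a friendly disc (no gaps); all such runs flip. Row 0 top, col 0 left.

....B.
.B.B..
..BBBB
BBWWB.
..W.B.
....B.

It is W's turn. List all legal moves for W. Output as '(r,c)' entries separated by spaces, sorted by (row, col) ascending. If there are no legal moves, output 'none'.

(0,0): flips 2 -> legal
(0,1): no bracket -> illegal
(0,2): no bracket -> illegal
(0,3): flips 2 -> legal
(0,5): no bracket -> illegal
(1,0): no bracket -> illegal
(1,2): flips 1 -> legal
(1,4): flips 1 -> legal
(1,5): flips 1 -> legal
(2,0): flips 1 -> legal
(2,1): no bracket -> illegal
(3,5): flips 1 -> legal
(4,0): no bracket -> illegal
(4,1): no bracket -> illegal
(4,3): no bracket -> illegal
(4,5): no bracket -> illegal
(5,3): no bracket -> illegal
(5,5): flips 1 -> legal

Answer: (0,0) (0,3) (1,2) (1,4) (1,5) (2,0) (3,5) (5,5)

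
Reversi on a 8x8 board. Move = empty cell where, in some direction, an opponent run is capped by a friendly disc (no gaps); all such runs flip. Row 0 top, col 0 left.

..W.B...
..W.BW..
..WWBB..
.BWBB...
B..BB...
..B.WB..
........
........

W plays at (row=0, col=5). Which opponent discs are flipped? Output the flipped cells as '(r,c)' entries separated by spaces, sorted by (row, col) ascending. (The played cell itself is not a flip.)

Dir NW: edge -> no flip
Dir N: edge -> no flip
Dir NE: edge -> no flip
Dir W: opp run (0,4), next='.' -> no flip
Dir E: first cell '.' (not opp) -> no flip
Dir SW: opp run (1,4) capped by W -> flip
Dir S: first cell 'W' (not opp) -> no flip
Dir SE: first cell '.' (not opp) -> no flip

Answer: (1,4)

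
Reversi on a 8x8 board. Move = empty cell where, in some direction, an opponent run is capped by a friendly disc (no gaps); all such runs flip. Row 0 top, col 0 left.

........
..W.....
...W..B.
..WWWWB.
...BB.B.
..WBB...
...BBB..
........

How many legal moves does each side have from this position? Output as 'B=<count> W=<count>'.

-- B to move --
(0,1): no bracket -> illegal
(0,2): no bracket -> illegal
(0,3): no bracket -> illegal
(1,1): no bracket -> illegal
(1,3): flips 2 -> legal
(1,4): no bracket -> illegal
(2,1): flips 1 -> legal
(2,2): flips 1 -> legal
(2,4): flips 2 -> legal
(2,5): flips 1 -> legal
(3,1): flips 4 -> legal
(4,1): flips 1 -> legal
(4,2): no bracket -> illegal
(4,5): no bracket -> illegal
(5,1): flips 1 -> legal
(6,1): flips 1 -> legal
(6,2): no bracket -> illegal
B mobility = 9
-- W to move --
(1,5): no bracket -> illegal
(1,6): no bracket -> illegal
(1,7): flips 1 -> legal
(2,5): no bracket -> illegal
(2,7): no bracket -> illegal
(3,7): flips 1 -> legal
(4,2): no bracket -> illegal
(4,5): no bracket -> illegal
(4,7): no bracket -> illegal
(5,5): flips 3 -> legal
(5,6): no bracket -> illegal
(5,7): flips 1 -> legal
(6,2): flips 2 -> legal
(6,6): no bracket -> illegal
(7,2): no bracket -> illegal
(7,3): flips 3 -> legal
(7,4): flips 4 -> legal
(7,5): no bracket -> illegal
(7,6): flips 3 -> legal
W mobility = 8

Answer: B=9 W=8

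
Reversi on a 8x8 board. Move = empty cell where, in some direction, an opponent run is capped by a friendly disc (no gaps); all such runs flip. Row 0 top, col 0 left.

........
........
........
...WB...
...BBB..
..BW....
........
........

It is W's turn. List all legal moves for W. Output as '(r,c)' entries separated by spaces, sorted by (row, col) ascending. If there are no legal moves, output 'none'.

Answer: (3,5) (5,1) (5,5)

Derivation:
(2,3): no bracket -> illegal
(2,4): no bracket -> illegal
(2,5): no bracket -> illegal
(3,2): no bracket -> illegal
(3,5): flips 2 -> legal
(3,6): no bracket -> illegal
(4,1): no bracket -> illegal
(4,2): no bracket -> illegal
(4,6): no bracket -> illegal
(5,1): flips 1 -> legal
(5,4): no bracket -> illegal
(5,5): flips 1 -> legal
(5,6): no bracket -> illegal
(6,1): no bracket -> illegal
(6,2): no bracket -> illegal
(6,3): no bracket -> illegal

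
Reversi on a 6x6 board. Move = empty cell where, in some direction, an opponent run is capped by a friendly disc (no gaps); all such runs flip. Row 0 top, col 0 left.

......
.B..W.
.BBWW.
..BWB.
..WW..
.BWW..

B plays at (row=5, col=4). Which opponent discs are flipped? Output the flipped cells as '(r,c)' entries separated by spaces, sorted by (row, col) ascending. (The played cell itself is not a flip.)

Dir NW: opp run (4,3) capped by B -> flip
Dir N: first cell '.' (not opp) -> no flip
Dir NE: first cell '.' (not opp) -> no flip
Dir W: opp run (5,3) (5,2) capped by B -> flip
Dir E: first cell '.' (not opp) -> no flip
Dir SW: edge -> no flip
Dir S: edge -> no flip
Dir SE: edge -> no flip

Answer: (4,3) (5,2) (5,3)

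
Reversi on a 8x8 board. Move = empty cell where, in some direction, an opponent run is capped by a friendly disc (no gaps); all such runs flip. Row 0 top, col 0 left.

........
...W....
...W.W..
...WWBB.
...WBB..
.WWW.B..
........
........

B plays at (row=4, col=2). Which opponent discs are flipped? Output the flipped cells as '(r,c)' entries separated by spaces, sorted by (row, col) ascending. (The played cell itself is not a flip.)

Answer: (4,3)

Derivation:
Dir NW: first cell '.' (not opp) -> no flip
Dir N: first cell '.' (not opp) -> no flip
Dir NE: opp run (3,3), next='.' -> no flip
Dir W: first cell '.' (not opp) -> no flip
Dir E: opp run (4,3) capped by B -> flip
Dir SW: opp run (5,1), next='.' -> no flip
Dir S: opp run (5,2), next='.' -> no flip
Dir SE: opp run (5,3), next='.' -> no flip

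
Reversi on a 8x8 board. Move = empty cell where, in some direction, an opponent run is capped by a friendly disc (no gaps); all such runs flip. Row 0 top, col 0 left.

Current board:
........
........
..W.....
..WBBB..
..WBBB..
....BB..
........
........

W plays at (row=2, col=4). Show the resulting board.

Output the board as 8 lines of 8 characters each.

Answer: ........
........
..W.W...
..WWBB..
..WBBB..
....BB..
........
........

Derivation:
Place W at (2,4); scan 8 dirs for brackets.
Dir NW: first cell '.' (not opp) -> no flip
Dir N: first cell '.' (not opp) -> no flip
Dir NE: first cell '.' (not opp) -> no flip
Dir W: first cell '.' (not opp) -> no flip
Dir E: first cell '.' (not opp) -> no flip
Dir SW: opp run (3,3) capped by W -> flip
Dir S: opp run (3,4) (4,4) (5,4), next='.' -> no flip
Dir SE: opp run (3,5), next='.' -> no flip
All flips: (3,3)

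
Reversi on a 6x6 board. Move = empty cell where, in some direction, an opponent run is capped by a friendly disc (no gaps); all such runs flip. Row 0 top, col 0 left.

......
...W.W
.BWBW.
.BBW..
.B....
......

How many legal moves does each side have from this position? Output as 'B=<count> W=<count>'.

Answer: B=6 W=4

Derivation:
-- B to move --
(0,2): no bracket -> illegal
(0,3): flips 1 -> legal
(0,4): flips 2 -> legal
(0,5): no bracket -> illegal
(1,1): no bracket -> illegal
(1,2): flips 1 -> legal
(1,4): no bracket -> illegal
(2,5): flips 1 -> legal
(3,4): flips 1 -> legal
(3,5): no bracket -> illegal
(4,2): no bracket -> illegal
(4,3): flips 1 -> legal
(4,4): no bracket -> illegal
B mobility = 6
-- W to move --
(1,0): no bracket -> illegal
(1,1): no bracket -> illegal
(1,2): no bracket -> illegal
(1,4): no bracket -> illegal
(2,0): flips 1 -> legal
(3,0): flips 2 -> legal
(3,4): no bracket -> illegal
(4,0): flips 1 -> legal
(4,2): flips 1 -> legal
(4,3): no bracket -> illegal
(5,0): no bracket -> illegal
(5,1): no bracket -> illegal
(5,2): no bracket -> illegal
W mobility = 4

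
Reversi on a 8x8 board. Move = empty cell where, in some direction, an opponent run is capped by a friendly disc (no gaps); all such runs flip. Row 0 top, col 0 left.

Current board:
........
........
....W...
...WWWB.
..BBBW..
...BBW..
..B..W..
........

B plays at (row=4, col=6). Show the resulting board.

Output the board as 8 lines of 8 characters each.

Place B at (4,6); scan 8 dirs for brackets.
Dir NW: opp run (3,5) (2,4), next='.' -> no flip
Dir N: first cell 'B' (not opp) -> no flip
Dir NE: first cell '.' (not opp) -> no flip
Dir W: opp run (4,5) capped by B -> flip
Dir E: first cell '.' (not opp) -> no flip
Dir SW: opp run (5,5), next='.' -> no flip
Dir S: first cell '.' (not opp) -> no flip
Dir SE: first cell '.' (not opp) -> no flip
All flips: (4,5)

Answer: ........
........
....W...
...WWWB.
..BBBBB.
...BBW..
..B..W..
........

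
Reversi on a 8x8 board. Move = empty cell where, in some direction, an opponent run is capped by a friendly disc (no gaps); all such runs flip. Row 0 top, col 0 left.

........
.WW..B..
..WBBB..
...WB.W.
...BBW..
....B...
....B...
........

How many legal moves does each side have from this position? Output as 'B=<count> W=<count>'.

Answer: B=9 W=9

Derivation:
-- B to move --
(0,0): flips 3 -> legal
(0,1): flips 1 -> legal
(0,2): no bracket -> illegal
(0,3): no bracket -> illegal
(1,0): no bracket -> illegal
(1,3): no bracket -> illegal
(2,0): no bracket -> illegal
(2,1): flips 1 -> legal
(2,6): no bracket -> illegal
(2,7): flips 2 -> legal
(3,1): no bracket -> illegal
(3,2): flips 1 -> legal
(3,5): no bracket -> illegal
(3,7): no bracket -> illegal
(4,2): flips 1 -> legal
(4,6): flips 1 -> legal
(4,7): flips 1 -> legal
(5,5): no bracket -> illegal
(5,6): flips 1 -> legal
B mobility = 9
-- W to move --
(0,4): no bracket -> illegal
(0,5): no bracket -> illegal
(0,6): flips 2 -> legal
(1,3): flips 1 -> legal
(1,4): flips 1 -> legal
(1,6): no bracket -> illegal
(2,6): flips 3 -> legal
(3,2): no bracket -> illegal
(3,5): flips 1 -> legal
(4,2): flips 2 -> legal
(5,2): no bracket -> illegal
(5,3): flips 1 -> legal
(5,5): flips 1 -> legal
(6,3): flips 1 -> legal
(6,5): no bracket -> illegal
(7,3): no bracket -> illegal
(7,4): no bracket -> illegal
(7,5): no bracket -> illegal
W mobility = 9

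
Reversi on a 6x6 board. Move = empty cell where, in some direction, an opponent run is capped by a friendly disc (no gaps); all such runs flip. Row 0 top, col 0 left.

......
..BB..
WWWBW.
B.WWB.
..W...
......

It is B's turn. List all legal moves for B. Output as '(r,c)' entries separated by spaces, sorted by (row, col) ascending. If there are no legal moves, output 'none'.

(1,0): flips 1 -> legal
(1,1): no bracket -> illegal
(1,4): flips 1 -> legal
(1,5): no bracket -> illegal
(2,5): flips 1 -> legal
(3,1): flips 3 -> legal
(3,5): flips 1 -> legal
(4,1): flips 1 -> legal
(4,3): flips 1 -> legal
(4,4): no bracket -> illegal
(5,1): no bracket -> illegal
(5,2): flips 3 -> legal
(5,3): no bracket -> illegal

Answer: (1,0) (1,4) (2,5) (3,1) (3,5) (4,1) (4,3) (5,2)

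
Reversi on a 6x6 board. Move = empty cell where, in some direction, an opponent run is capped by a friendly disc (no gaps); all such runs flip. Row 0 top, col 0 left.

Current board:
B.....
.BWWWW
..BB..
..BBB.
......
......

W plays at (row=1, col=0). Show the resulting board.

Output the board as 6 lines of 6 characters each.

Answer: B.....
WWWWWW
..BB..
..BBB.
......
......

Derivation:
Place W at (1,0); scan 8 dirs for brackets.
Dir NW: edge -> no flip
Dir N: opp run (0,0), next=edge -> no flip
Dir NE: first cell '.' (not opp) -> no flip
Dir W: edge -> no flip
Dir E: opp run (1,1) capped by W -> flip
Dir SW: edge -> no flip
Dir S: first cell '.' (not opp) -> no flip
Dir SE: first cell '.' (not opp) -> no flip
All flips: (1,1)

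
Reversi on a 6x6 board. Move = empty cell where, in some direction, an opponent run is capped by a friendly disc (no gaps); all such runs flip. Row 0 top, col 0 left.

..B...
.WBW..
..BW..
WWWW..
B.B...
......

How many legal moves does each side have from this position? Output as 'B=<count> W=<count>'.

-- B to move --
(0,0): flips 1 -> legal
(0,1): no bracket -> illegal
(0,3): no bracket -> illegal
(0,4): flips 1 -> legal
(1,0): flips 1 -> legal
(1,4): flips 1 -> legal
(2,0): flips 3 -> legal
(2,1): no bracket -> illegal
(2,4): flips 3 -> legal
(3,4): flips 1 -> legal
(4,1): no bracket -> illegal
(4,3): no bracket -> illegal
(4,4): flips 1 -> legal
B mobility = 8
-- W to move --
(0,1): flips 1 -> legal
(0,3): no bracket -> illegal
(2,1): flips 1 -> legal
(4,1): no bracket -> illegal
(4,3): no bracket -> illegal
(5,0): flips 1 -> legal
(5,1): flips 1 -> legal
(5,2): flips 1 -> legal
(5,3): flips 1 -> legal
W mobility = 6

Answer: B=8 W=6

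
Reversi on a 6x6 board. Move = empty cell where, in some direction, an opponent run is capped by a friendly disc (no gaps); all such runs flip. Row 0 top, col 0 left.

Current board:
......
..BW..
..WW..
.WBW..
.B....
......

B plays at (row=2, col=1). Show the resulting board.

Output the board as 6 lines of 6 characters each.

Place B at (2,1); scan 8 dirs for brackets.
Dir NW: first cell '.' (not opp) -> no flip
Dir N: first cell '.' (not opp) -> no flip
Dir NE: first cell 'B' (not opp) -> no flip
Dir W: first cell '.' (not opp) -> no flip
Dir E: opp run (2,2) (2,3), next='.' -> no flip
Dir SW: first cell '.' (not opp) -> no flip
Dir S: opp run (3,1) capped by B -> flip
Dir SE: first cell 'B' (not opp) -> no flip
All flips: (3,1)

Answer: ......
..BW..
.BWW..
.BBW..
.B....
......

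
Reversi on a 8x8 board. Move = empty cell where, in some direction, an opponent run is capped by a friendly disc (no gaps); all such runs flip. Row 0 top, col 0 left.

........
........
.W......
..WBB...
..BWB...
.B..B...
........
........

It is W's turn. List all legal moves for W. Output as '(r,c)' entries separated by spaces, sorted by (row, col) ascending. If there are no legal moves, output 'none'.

(2,2): no bracket -> illegal
(2,3): flips 1 -> legal
(2,4): no bracket -> illegal
(2,5): flips 1 -> legal
(3,1): no bracket -> illegal
(3,5): flips 2 -> legal
(4,0): no bracket -> illegal
(4,1): flips 1 -> legal
(4,5): flips 1 -> legal
(5,0): no bracket -> illegal
(5,2): flips 1 -> legal
(5,3): no bracket -> illegal
(5,5): no bracket -> illegal
(6,0): no bracket -> illegal
(6,1): no bracket -> illegal
(6,2): no bracket -> illegal
(6,3): no bracket -> illegal
(6,4): no bracket -> illegal
(6,5): flips 1 -> legal

Answer: (2,3) (2,5) (3,5) (4,1) (4,5) (5,2) (6,5)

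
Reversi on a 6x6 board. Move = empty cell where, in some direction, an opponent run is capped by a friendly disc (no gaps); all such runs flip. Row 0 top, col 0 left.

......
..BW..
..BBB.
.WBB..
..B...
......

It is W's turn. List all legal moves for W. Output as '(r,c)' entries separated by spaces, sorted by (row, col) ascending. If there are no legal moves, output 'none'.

(0,1): no bracket -> illegal
(0,2): no bracket -> illegal
(0,3): no bracket -> illegal
(1,1): flips 1 -> legal
(1,4): no bracket -> illegal
(1,5): no bracket -> illegal
(2,1): no bracket -> illegal
(2,5): no bracket -> illegal
(3,4): flips 2 -> legal
(3,5): flips 1 -> legal
(4,1): no bracket -> illegal
(4,3): flips 2 -> legal
(4,4): no bracket -> illegal
(5,1): no bracket -> illegal
(5,2): no bracket -> illegal
(5,3): flips 1 -> legal

Answer: (1,1) (3,4) (3,5) (4,3) (5,3)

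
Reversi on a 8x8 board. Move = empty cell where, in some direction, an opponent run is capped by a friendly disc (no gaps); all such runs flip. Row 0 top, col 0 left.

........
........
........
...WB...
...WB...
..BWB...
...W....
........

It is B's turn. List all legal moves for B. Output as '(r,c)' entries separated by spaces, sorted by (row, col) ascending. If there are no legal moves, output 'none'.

(2,2): flips 1 -> legal
(2,3): no bracket -> illegal
(2,4): no bracket -> illegal
(3,2): flips 2 -> legal
(4,2): flips 1 -> legal
(6,2): flips 1 -> legal
(6,4): no bracket -> illegal
(7,2): flips 1 -> legal
(7,3): no bracket -> illegal
(7,4): flips 1 -> legal

Answer: (2,2) (3,2) (4,2) (6,2) (7,2) (7,4)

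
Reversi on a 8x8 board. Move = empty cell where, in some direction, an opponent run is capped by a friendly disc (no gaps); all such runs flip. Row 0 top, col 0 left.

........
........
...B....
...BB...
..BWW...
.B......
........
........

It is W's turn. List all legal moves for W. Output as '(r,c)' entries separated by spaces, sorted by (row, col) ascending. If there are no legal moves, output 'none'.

(1,2): no bracket -> illegal
(1,3): flips 2 -> legal
(1,4): no bracket -> illegal
(2,2): flips 1 -> legal
(2,4): flips 1 -> legal
(2,5): flips 1 -> legal
(3,1): no bracket -> illegal
(3,2): no bracket -> illegal
(3,5): no bracket -> illegal
(4,0): no bracket -> illegal
(4,1): flips 1 -> legal
(4,5): no bracket -> illegal
(5,0): no bracket -> illegal
(5,2): no bracket -> illegal
(5,3): no bracket -> illegal
(6,0): no bracket -> illegal
(6,1): no bracket -> illegal
(6,2): no bracket -> illegal

Answer: (1,3) (2,2) (2,4) (2,5) (4,1)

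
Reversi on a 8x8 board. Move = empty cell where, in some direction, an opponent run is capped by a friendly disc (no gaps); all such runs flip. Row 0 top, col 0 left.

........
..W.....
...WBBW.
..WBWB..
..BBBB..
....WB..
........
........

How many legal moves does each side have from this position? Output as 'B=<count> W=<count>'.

-- B to move --
(0,1): flips 3 -> legal
(0,2): no bracket -> illegal
(0,3): no bracket -> illegal
(1,1): no bracket -> illegal
(1,3): flips 1 -> legal
(1,4): no bracket -> illegal
(1,5): no bracket -> illegal
(1,6): no bracket -> illegal
(1,7): flips 1 -> legal
(2,1): flips 1 -> legal
(2,2): flips 2 -> legal
(2,7): flips 1 -> legal
(3,1): flips 1 -> legal
(3,6): no bracket -> illegal
(3,7): no bracket -> illegal
(4,1): no bracket -> illegal
(5,3): flips 1 -> legal
(6,3): flips 1 -> legal
(6,4): flips 1 -> legal
(6,5): flips 1 -> legal
B mobility = 11
-- W to move --
(1,3): no bracket -> illegal
(1,4): flips 1 -> legal
(1,5): no bracket -> illegal
(1,6): flips 1 -> legal
(2,2): no bracket -> illegal
(3,1): no bracket -> illegal
(3,6): flips 2 -> legal
(4,1): no bracket -> illegal
(4,6): no bracket -> illegal
(5,1): no bracket -> illegal
(5,2): flips 2 -> legal
(5,3): flips 4 -> legal
(5,6): flips 2 -> legal
(6,4): no bracket -> illegal
(6,5): no bracket -> illegal
(6,6): no bracket -> illegal
W mobility = 6

Answer: B=11 W=6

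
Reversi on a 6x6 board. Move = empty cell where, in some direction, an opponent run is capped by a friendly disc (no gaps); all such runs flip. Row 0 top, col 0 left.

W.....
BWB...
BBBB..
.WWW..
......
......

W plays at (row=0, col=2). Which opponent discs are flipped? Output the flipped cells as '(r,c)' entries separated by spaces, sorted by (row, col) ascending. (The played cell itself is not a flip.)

Dir NW: edge -> no flip
Dir N: edge -> no flip
Dir NE: edge -> no flip
Dir W: first cell '.' (not opp) -> no flip
Dir E: first cell '.' (not opp) -> no flip
Dir SW: first cell 'W' (not opp) -> no flip
Dir S: opp run (1,2) (2,2) capped by W -> flip
Dir SE: first cell '.' (not opp) -> no flip

Answer: (1,2) (2,2)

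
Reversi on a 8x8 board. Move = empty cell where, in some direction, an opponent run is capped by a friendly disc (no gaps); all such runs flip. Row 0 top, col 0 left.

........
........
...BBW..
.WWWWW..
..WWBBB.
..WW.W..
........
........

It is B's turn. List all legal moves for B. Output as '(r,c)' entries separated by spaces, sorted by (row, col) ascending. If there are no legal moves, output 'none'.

Answer: (1,5) (2,2) (2,6) (4,1) (5,1) (6,2) (6,3) (6,4) (6,5) (6,6)

Derivation:
(1,4): no bracket -> illegal
(1,5): flips 2 -> legal
(1,6): no bracket -> illegal
(2,0): no bracket -> illegal
(2,1): no bracket -> illegal
(2,2): flips 1 -> legal
(2,6): flips 2 -> legal
(3,0): no bracket -> illegal
(3,6): no bracket -> illegal
(4,0): no bracket -> illegal
(4,1): flips 3 -> legal
(5,1): flips 2 -> legal
(5,4): no bracket -> illegal
(5,6): no bracket -> illegal
(6,1): no bracket -> illegal
(6,2): flips 1 -> legal
(6,3): flips 3 -> legal
(6,4): flips 1 -> legal
(6,5): flips 1 -> legal
(6,6): flips 1 -> legal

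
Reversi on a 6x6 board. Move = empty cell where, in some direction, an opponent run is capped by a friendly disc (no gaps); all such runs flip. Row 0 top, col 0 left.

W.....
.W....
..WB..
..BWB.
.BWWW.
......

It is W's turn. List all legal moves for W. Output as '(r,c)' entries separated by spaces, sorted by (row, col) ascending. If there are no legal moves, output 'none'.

Answer: (1,3) (2,1) (2,4) (2,5) (3,1) (3,5) (4,0)

Derivation:
(1,2): no bracket -> illegal
(1,3): flips 1 -> legal
(1,4): no bracket -> illegal
(2,1): flips 1 -> legal
(2,4): flips 2 -> legal
(2,5): flips 1 -> legal
(3,0): no bracket -> illegal
(3,1): flips 1 -> legal
(3,5): flips 1 -> legal
(4,0): flips 1 -> legal
(4,5): no bracket -> illegal
(5,0): no bracket -> illegal
(5,1): no bracket -> illegal
(5,2): no bracket -> illegal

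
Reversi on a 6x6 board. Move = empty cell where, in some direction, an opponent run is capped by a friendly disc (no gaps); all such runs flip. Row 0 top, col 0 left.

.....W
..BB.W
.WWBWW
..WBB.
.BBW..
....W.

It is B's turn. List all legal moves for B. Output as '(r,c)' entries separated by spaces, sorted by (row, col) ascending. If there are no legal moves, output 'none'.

Answer: (1,1) (1,4) (2,0) (3,0) (3,1) (3,5) (4,4) (5,2) (5,3)

Derivation:
(0,4): no bracket -> illegal
(1,0): no bracket -> illegal
(1,1): flips 1 -> legal
(1,4): flips 1 -> legal
(2,0): flips 2 -> legal
(3,0): flips 1 -> legal
(3,1): flips 2 -> legal
(3,5): flips 1 -> legal
(4,4): flips 1 -> legal
(4,5): no bracket -> illegal
(5,2): flips 1 -> legal
(5,3): flips 1 -> legal
(5,5): no bracket -> illegal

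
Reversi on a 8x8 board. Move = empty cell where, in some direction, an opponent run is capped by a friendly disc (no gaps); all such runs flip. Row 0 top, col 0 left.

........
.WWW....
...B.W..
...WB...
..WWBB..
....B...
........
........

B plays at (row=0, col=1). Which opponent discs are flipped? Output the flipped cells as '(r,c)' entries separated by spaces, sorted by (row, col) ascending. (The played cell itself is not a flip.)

Dir NW: edge -> no flip
Dir N: edge -> no flip
Dir NE: edge -> no flip
Dir W: first cell '.' (not opp) -> no flip
Dir E: first cell '.' (not opp) -> no flip
Dir SW: first cell '.' (not opp) -> no flip
Dir S: opp run (1,1), next='.' -> no flip
Dir SE: opp run (1,2) capped by B -> flip

Answer: (1,2)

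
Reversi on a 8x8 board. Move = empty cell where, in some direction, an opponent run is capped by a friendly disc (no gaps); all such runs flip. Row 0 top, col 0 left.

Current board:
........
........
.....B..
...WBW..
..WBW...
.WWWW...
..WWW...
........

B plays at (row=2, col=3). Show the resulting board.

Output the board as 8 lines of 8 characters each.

Answer: ........
........
...B.B..
...BBW..
..WBW...
.WWWW...
..WWW...
........

Derivation:
Place B at (2,3); scan 8 dirs for brackets.
Dir NW: first cell '.' (not opp) -> no flip
Dir N: first cell '.' (not opp) -> no flip
Dir NE: first cell '.' (not opp) -> no flip
Dir W: first cell '.' (not opp) -> no flip
Dir E: first cell '.' (not opp) -> no flip
Dir SW: first cell '.' (not opp) -> no flip
Dir S: opp run (3,3) capped by B -> flip
Dir SE: first cell 'B' (not opp) -> no flip
All flips: (3,3)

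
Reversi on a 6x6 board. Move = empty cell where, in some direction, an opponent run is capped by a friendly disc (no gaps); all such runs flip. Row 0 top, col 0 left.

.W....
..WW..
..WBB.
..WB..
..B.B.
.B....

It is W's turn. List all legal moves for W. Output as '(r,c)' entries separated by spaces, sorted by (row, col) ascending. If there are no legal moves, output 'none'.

Answer: (1,4) (2,5) (3,4) (3,5) (4,3) (5,2) (5,5)

Derivation:
(1,4): flips 1 -> legal
(1,5): no bracket -> illegal
(2,5): flips 2 -> legal
(3,1): no bracket -> illegal
(3,4): flips 2 -> legal
(3,5): flips 1 -> legal
(4,0): no bracket -> illegal
(4,1): no bracket -> illegal
(4,3): flips 2 -> legal
(4,5): no bracket -> illegal
(5,0): no bracket -> illegal
(5,2): flips 1 -> legal
(5,3): no bracket -> illegal
(5,4): no bracket -> illegal
(5,5): flips 2 -> legal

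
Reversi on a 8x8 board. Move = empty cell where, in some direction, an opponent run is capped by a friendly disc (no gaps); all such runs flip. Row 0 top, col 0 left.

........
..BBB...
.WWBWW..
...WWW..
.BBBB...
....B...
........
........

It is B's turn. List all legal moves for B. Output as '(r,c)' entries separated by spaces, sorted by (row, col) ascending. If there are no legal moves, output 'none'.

Answer: (1,1) (1,5) (1,6) (2,0) (2,6) (3,0) (3,1) (3,2) (3,6) (4,5) (4,6)

Derivation:
(1,0): no bracket -> illegal
(1,1): flips 2 -> legal
(1,5): flips 2 -> legal
(1,6): flips 2 -> legal
(2,0): flips 2 -> legal
(2,6): flips 3 -> legal
(3,0): flips 1 -> legal
(3,1): flips 1 -> legal
(3,2): flips 1 -> legal
(3,6): flips 1 -> legal
(4,5): flips 1 -> legal
(4,6): flips 2 -> legal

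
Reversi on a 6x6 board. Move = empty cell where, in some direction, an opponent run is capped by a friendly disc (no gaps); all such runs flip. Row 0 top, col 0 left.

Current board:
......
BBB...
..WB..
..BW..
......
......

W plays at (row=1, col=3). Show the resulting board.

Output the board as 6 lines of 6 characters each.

Place W at (1,3); scan 8 dirs for brackets.
Dir NW: first cell '.' (not opp) -> no flip
Dir N: first cell '.' (not opp) -> no flip
Dir NE: first cell '.' (not opp) -> no flip
Dir W: opp run (1,2) (1,1) (1,0), next=edge -> no flip
Dir E: first cell '.' (not opp) -> no flip
Dir SW: first cell 'W' (not opp) -> no flip
Dir S: opp run (2,3) capped by W -> flip
Dir SE: first cell '.' (not opp) -> no flip
All flips: (2,3)

Answer: ......
BBBW..
..WW..
..BW..
......
......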